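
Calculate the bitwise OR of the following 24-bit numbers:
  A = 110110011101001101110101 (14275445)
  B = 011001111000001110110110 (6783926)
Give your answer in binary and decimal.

Apply | to each column (1 where either bit is 1):
  110110011101001101110101
| 011001111000001110110110
--------------------------
  111111111101001111110111

Answer: 111111111101001111110111 (16765943)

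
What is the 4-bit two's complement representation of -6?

1. Binary of +6:  0110
2. Invert bits:     1001
3. Add 1:           1010

Answer: 1010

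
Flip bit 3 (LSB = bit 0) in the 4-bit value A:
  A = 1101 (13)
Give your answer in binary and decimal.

Mask = 1 << 3 = 1000
Bit 3 of A is 1; XOR with the mask flips it to 0.
  1101
^ 1000
------
  0101

Answer: 0101 (5)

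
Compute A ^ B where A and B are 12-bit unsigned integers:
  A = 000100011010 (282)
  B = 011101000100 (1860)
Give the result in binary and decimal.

Apply ^ to each column (1 where bits differ):
  000100011010
^ 011101000100
--------------
  011001011110

Answer: 011001011110 (1630)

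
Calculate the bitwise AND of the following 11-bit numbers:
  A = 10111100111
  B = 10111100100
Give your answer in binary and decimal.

Apply & to each column (1 only where both bits are 1):
  10111100111
& 10111100100
-------------
  10111100100

Answer: 10111100100 (1508)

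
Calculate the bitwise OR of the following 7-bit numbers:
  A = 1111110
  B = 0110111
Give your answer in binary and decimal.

Apply | to each column (1 where either bit is 1):
  1111110
| 0110111
---------
  1111111

Answer: 1111111 (127)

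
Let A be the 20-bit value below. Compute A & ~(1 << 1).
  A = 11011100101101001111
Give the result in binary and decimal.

Mask = ~(1 << 1) = 11111111111111111101
Bit 1 of A is 1, so AND-ing with the mask clears it to 0.
  11011100101101001111
& 11111111111111111101
----------------------
  11011100101101001101

Answer: 11011100101101001101 (904013)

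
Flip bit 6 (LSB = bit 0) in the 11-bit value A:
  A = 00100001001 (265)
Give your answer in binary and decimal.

Mask = 1 << 6 = 00001000000
Bit 6 of A is 0; XOR with the mask flips it to 1.
  00100001001
^ 00001000000
-------------
  00101001001

Answer: 00101001001 (329)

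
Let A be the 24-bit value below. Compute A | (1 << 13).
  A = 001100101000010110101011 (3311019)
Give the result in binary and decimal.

Mask = 1 << 13 = 000000000010000000000000
Bit 13 of A is 0, so OR-ing with the mask flips it to 1.
  001100101000010110101011
| 000000000010000000000000
--------------------------
  001100101010010110101011

Answer: 001100101010010110101011 (3319211)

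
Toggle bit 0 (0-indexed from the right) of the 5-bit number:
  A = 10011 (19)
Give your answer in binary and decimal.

Mask = 1 << 0 = 00001
Bit 0 of A is 1; XOR with the mask flips it to 0.
  10011
^ 00001
-------
  10010

Answer: 10010 (18)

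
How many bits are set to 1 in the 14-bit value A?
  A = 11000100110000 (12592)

11000100110000
1-bits at positions (from bit 0 = LSB): 4, 5, 8, 12, 13
Count = 5

Answer: 5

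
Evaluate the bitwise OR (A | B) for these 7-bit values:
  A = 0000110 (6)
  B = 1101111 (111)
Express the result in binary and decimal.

Apply | to each column (1 where either bit is 1):
  0000110
| 1101111
---------
  1101111

Answer: 1101111 (111)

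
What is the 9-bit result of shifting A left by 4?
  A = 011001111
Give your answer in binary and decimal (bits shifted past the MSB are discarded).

Shift left by 4: drop the top 4 bit(s), append 4 zero(s) on the right.
  011001111  ->  discard [0110], keep [01111], append 0000
= 011110000

Answer: 011110000 (240)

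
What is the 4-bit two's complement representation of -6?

1. Binary of +6:  0110
2. Invert bits:     1001
3. Add 1:           1010

Answer: 1010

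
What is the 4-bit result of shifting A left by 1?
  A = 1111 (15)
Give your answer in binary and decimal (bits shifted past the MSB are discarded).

Shift left by 1: drop the top 1 bit(s), append 1 zero(s) on the right.
  1111  ->  discard [1], keep [111], append 0
= 1110

Answer: 1110 (14)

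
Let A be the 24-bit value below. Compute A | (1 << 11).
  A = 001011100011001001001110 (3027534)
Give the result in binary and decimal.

Mask = 1 << 11 = 000000000000100000000000
Bit 11 of A is 0, so OR-ing with the mask flips it to 1.
  001011100011001001001110
| 000000000000100000000000
--------------------------
  001011100011101001001110

Answer: 001011100011101001001110 (3029582)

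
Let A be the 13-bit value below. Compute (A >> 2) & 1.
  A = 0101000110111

Bit 2 is the 3rd from the right.
  0101000110111
            ^
That bit is 1.

Answer: 1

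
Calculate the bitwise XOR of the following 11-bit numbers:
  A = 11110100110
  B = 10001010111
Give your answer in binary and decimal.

Apply ^ to each column (1 where bits differ):
  11110100110
^ 10001010111
-------------
  01111110001

Answer: 01111110001 (1009)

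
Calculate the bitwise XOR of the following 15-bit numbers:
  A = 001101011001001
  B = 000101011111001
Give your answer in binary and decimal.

Apply ^ to each column (1 where bits differ):
  001101011001001
^ 000101011111001
-----------------
  001000000110000

Answer: 001000000110000 (4144)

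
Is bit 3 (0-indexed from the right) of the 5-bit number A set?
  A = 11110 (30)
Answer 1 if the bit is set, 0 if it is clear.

Bit 3 is the 4th from the right.
  11110
   ^
That bit is 1.

Answer: 1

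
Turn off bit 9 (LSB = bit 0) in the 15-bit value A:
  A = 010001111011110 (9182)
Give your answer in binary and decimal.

Mask = ~(1 << 9) = 111110111111111
Bit 9 of A is 1, so AND-ing with the mask clears it to 0.
  010001111011110
& 111110111111111
-----------------
  010000111011110

Answer: 010000111011110 (8670)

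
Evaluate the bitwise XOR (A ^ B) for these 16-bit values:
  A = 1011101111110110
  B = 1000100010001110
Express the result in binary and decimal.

Apply ^ to each column (1 where bits differ):
  1011101111110110
^ 1000100010001110
------------------
  0011001101111000

Answer: 0011001101111000 (13176)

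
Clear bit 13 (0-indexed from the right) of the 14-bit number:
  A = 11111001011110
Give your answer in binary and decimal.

Mask = ~(1 << 13) = 01111111111111
Bit 13 of A is 1, so AND-ing with the mask clears it to 0.
  11111001011110
& 01111111111111
----------------
  01111001011110

Answer: 01111001011110 (7774)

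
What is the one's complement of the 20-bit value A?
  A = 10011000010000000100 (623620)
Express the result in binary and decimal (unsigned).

Flip each bit (0->1, 1->0):
  10011000010000000100
  01100111101111111011

Answer: 01100111101111111011 (424955)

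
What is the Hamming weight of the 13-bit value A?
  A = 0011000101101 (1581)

0011000101101
1-bits at positions (from bit 0 = LSB): 0, 2, 3, 5, 9, 10
Count = 6

Answer: 6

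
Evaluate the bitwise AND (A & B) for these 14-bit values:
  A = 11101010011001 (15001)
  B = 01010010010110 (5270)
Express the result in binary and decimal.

Apply & to each column (1 only where both bits are 1):
  11101010011001
& 01010010010110
----------------
  01000010010000

Answer: 01000010010000 (4240)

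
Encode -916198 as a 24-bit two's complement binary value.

1. Binary of +916198:  000011011111101011100110
2. Invert bits:     111100100000010100011001
3. Add 1:           111100100000010100011010

Answer: 111100100000010100011010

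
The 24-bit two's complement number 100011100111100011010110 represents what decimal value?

MSB is 1, so the value is negative. Find the magnitude:
1. Invert bits:  011100011000011100101001
2. Add 1:        011100011000011100101010  = 7440170
3. Apply sign:   -7440170

Answer: -7440170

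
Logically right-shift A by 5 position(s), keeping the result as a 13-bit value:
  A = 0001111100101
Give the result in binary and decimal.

Logical shift right by 5: drop the bottom 5 bit(s), prepend 5 zero(s) on the left.
  0001111100101  ->  keep [00011111], discard [00101], prepend 00000
= 0000000011111

Answer: 0000000011111 (31)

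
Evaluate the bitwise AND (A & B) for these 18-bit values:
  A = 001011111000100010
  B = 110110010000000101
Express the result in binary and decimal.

Apply & to each column (1 only where both bits are 1):
  001011111000100010
& 110110010000000101
--------------------
  000010010000000000

Answer: 000010010000000000 (9216)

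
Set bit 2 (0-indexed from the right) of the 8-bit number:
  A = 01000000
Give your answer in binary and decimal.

Mask = 1 << 2 = 00000100
Bit 2 of A is 0, so OR-ing with the mask flips it to 1.
  01000000
| 00000100
----------
  01000100

Answer: 01000100 (68)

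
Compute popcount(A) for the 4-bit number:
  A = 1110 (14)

1110
1-bits at positions (from bit 0 = LSB): 1, 2, 3
Count = 3

Answer: 3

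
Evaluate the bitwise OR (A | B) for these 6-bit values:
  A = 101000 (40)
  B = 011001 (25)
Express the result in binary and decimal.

Apply | to each column (1 where either bit is 1):
  101000
| 011001
--------
  111001

Answer: 111001 (57)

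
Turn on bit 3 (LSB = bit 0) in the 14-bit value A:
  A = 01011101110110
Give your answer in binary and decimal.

Mask = 1 << 3 = 00000000001000
Bit 3 of A is 0, so OR-ing with the mask flips it to 1.
  01011101110110
| 00000000001000
----------------
  01011101111110

Answer: 01011101111110 (6014)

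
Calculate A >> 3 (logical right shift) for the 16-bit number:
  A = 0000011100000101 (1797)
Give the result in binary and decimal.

Logical shift right by 3: drop the bottom 3 bit(s), prepend 3 zero(s) on the left.
  0000011100000101  ->  keep [0000011100000], discard [101], prepend 000
= 0000000011100000

Answer: 0000000011100000 (224)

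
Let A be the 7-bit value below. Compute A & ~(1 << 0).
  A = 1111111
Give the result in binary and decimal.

Mask = ~(1 << 0) = 1111110
Bit 0 of A is 1, so AND-ing with the mask clears it to 0.
  1111111
& 1111110
---------
  1111110

Answer: 1111110 (126)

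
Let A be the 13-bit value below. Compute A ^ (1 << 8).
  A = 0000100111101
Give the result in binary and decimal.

Mask = 1 << 8 = 0000100000000
Bit 8 of A is 1; XOR with the mask flips it to 0.
  0000100111101
^ 0000100000000
---------------
  0000000111101

Answer: 0000000111101 (61)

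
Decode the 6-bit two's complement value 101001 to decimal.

MSB is 1, so the value is negative. Find the magnitude:
1. Invert bits:  010110
2. Add 1:        010111  = 23
3. Apply sign:   -23

Answer: -23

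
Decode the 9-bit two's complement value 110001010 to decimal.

MSB is 1, so the value is negative. Find the magnitude:
1. Invert bits:  001110101
2. Add 1:        001110110  = 118
3. Apply sign:   -118

Answer: -118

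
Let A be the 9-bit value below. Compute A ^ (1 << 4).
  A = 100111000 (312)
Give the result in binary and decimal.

Mask = 1 << 4 = 000010000
Bit 4 of A is 1; XOR with the mask flips it to 0.
  100111000
^ 000010000
-----------
  100101000

Answer: 100101000 (296)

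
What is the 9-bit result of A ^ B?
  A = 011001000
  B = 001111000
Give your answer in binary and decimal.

Apply ^ to each column (1 where bits differ):
  011001000
^ 001111000
-----------
  010110000

Answer: 010110000 (176)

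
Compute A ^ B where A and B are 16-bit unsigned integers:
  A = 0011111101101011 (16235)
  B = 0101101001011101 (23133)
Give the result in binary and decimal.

Apply ^ to each column (1 where bits differ):
  0011111101101011
^ 0101101001011101
------------------
  0110010100110110

Answer: 0110010100110110 (25910)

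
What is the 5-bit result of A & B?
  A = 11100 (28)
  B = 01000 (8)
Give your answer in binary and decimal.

Apply & to each column (1 only where both bits are 1):
  11100
& 01000
-------
  01000

Answer: 01000 (8)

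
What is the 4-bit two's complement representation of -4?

1. Binary of +4:  0100
2. Invert bits:     1011
3. Add 1:           1100

Answer: 1100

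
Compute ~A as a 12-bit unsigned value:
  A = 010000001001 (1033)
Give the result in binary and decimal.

Flip each bit (0->1, 1->0):
  010000001001
  101111110110

Answer: 101111110110 (3062)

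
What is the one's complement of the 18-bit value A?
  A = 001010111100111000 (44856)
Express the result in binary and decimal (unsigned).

Flip each bit (0->1, 1->0):
  001010111100111000
  110101000011000111

Answer: 110101000011000111 (217287)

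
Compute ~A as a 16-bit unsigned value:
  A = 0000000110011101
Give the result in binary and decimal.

Flip each bit (0->1, 1->0):
  0000000110011101
  1111111001100010

Answer: 1111111001100010 (65122)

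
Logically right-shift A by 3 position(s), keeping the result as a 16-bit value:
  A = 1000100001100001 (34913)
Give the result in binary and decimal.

Logical shift right by 3: drop the bottom 3 bit(s), prepend 3 zero(s) on the left.
  1000100001100001  ->  keep [1000100001100], discard [001], prepend 000
= 0001000100001100

Answer: 0001000100001100 (4364)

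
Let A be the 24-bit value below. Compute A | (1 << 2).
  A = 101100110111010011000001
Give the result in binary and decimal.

Mask = 1 << 2 = 000000000000000000000100
Bit 2 of A is 0, so OR-ing with the mask flips it to 1.
  101100110111010011000001
| 000000000000000000000100
--------------------------
  101100110111010011000101

Answer: 101100110111010011000101 (11760837)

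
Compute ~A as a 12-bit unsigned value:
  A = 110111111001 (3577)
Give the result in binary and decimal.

Flip each bit (0->1, 1->0):
  110111111001
  001000000110

Answer: 001000000110 (518)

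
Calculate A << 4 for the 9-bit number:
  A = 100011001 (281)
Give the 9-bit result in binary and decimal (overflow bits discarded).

Shift left by 4: drop the top 4 bit(s), append 4 zero(s) on the right.
  100011001  ->  discard [1000], keep [11001], append 0000
= 110010000

Answer: 110010000 (400)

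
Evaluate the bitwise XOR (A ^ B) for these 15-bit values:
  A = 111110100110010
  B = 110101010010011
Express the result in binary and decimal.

Apply ^ to each column (1 where bits differ):
  111110100110010
^ 110101010010011
-----------------
  001011110100001

Answer: 001011110100001 (6049)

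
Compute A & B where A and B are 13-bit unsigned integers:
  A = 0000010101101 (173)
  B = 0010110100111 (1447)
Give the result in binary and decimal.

Apply & to each column (1 only where both bits are 1):
  0000010101101
& 0010110100111
---------------
  0000010100101

Answer: 0000010100101 (165)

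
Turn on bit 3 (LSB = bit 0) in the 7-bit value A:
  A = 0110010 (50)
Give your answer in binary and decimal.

Mask = 1 << 3 = 0001000
Bit 3 of A is 0, so OR-ing with the mask flips it to 1.
  0110010
| 0001000
---------
  0111010

Answer: 0111010 (58)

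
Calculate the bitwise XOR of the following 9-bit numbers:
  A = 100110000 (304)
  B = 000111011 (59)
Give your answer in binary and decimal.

Apply ^ to each column (1 where bits differ):
  100110000
^ 000111011
-----------
  100001011

Answer: 100001011 (267)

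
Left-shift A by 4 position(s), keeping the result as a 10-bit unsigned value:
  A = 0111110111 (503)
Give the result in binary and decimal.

Shift left by 4: drop the top 4 bit(s), append 4 zero(s) on the right.
  0111110111  ->  discard [0111], keep [110111], append 0000
= 1101110000

Answer: 1101110000 (880)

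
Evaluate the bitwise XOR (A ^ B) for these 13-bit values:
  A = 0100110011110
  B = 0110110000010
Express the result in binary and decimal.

Apply ^ to each column (1 where bits differ):
  0100110011110
^ 0110110000010
---------------
  0010000011100

Answer: 0010000011100 (1052)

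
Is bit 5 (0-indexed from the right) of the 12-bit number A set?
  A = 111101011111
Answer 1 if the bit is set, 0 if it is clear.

Bit 5 is the 6th from the right.
  111101011111
        ^
That bit is 0.

Answer: 0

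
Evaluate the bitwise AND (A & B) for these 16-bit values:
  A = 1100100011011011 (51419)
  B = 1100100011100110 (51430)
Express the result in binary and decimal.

Apply & to each column (1 only where both bits are 1):
  1100100011011011
& 1100100011100110
------------------
  1100100011000010

Answer: 1100100011000010 (51394)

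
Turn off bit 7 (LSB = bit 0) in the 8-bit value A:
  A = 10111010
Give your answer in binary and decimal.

Mask = ~(1 << 7) = 01111111
Bit 7 of A is 1, so AND-ing with the mask clears it to 0.
  10111010
& 01111111
----------
  00111010

Answer: 00111010 (58)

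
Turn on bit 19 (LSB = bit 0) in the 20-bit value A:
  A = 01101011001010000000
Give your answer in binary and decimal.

Mask = 1 << 19 = 10000000000000000000
Bit 19 of A is 0, so OR-ing with the mask flips it to 1.
  01101011001010000000
| 10000000000000000000
----------------------
  11101011001010000000

Answer: 11101011001010000000 (963200)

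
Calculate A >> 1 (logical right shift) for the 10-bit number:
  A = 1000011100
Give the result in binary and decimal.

Logical shift right by 1: drop the bottom 1 bit(s), prepend 1 zero(s) on the left.
  1000011100  ->  keep [100001110], discard [0], prepend 0
= 0100001110

Answer: 0100001110 (270)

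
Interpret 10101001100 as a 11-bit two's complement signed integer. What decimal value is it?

MSB is 1, so the value is negative. Find the magnitude:
1. Invert bits:  01010110011
2. Add 1:        01010110100  = 692
3. Apply sign:   -692

Answer: -692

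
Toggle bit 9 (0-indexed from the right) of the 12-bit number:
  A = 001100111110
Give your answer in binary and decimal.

Mask = 1 << 9 = 001000000000
Bit 9 of A is 1; XOR with the mask flips it to 0.
  001100111110
^ 001000000000
--------------
  000100111110

Answer: 000100111110 (318)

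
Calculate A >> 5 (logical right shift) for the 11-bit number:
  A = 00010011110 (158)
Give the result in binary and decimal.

Logical shift right by 5: drop the bottom 5 bit(s), prepend 5 zero(s) on the left.
  00010011110  ->  keep [000100], discard [11110], prepend 00000
= 00000000100

Answer: 00000000100 (4)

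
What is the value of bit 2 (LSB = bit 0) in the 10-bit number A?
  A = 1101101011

Bit 2 is the 3rd from the right.
  1101101011
         ^
That bit is 0.

Answer: 0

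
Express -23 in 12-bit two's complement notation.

1. Binary of +23:  000000010111
2. Invert bits:     111111101000
3. Add 1:           111111101001

Answer: 111111101001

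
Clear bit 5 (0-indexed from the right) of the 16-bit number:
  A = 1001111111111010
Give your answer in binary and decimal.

Mask = ~(1 << 5) = 1111111111011111
Bit 5 of A is 1, so AND-ing with the mask clears it to 0.
  1001111111111010
& 1111111111011111
------------------
  1001111111011010

Answer: 1001111111011010 (40922)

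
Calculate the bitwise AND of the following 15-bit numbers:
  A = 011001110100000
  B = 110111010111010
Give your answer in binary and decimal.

Apply & to each column (1 only where both bits are 1):
  011001110100000
& 110111010111010
-----------------
  010001010100000

Answer: 010001010100000 (8864)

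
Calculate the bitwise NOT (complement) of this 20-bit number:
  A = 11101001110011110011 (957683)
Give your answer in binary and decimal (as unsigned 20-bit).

Flip each bit (0->1, 1->0):
  11101001110011110011
  00010110001100001100

Answer: 00010110001100001100 (90892)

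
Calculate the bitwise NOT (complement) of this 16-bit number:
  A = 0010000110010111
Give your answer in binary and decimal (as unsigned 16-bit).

Flip each bit (0->1, 1->0):
  0010000110010111
  1101111001101000

Answer: 1101111001101000 (56936)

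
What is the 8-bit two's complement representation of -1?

1. Binary of +1:  00000001
2. Invert bits:     11111110
3. Add 1:           11111111

Answer: 11111111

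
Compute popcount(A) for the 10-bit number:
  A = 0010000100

0010000100
1-bits at positions (from bit 0 = LSB): 2, 7
Count = 2

Answer: 2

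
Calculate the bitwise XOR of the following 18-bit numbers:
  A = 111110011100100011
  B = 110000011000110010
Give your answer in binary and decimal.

Apply ^ to each column (1 where bits differ):
  111110011100100011
^ 110000011000110010
--------------------
  001110000100010001

Answer: 001110000100010001 (57617)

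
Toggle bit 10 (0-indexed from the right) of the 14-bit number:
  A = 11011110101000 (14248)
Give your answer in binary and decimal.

Mask = 1 << 10 = 00010000000000
Bit 10 of A is 1; XOR with the mask flips it to 0.
  11011110101000
^ 00010000000000
----------------
  11001110101000

Answer: 11001110101000 (13224)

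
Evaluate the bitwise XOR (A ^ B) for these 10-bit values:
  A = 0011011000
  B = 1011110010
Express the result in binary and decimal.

Apply ^ to each column (1 where bits differ):
  0011011000
^ 1011110010
------------
  1000101010

Answer: 1000101010 (554)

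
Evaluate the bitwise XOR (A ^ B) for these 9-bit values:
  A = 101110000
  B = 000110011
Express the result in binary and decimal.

Apply ^ to each column (1 where bits differ):
  101110000
^ 000110011
-----------
  101000011

Answer: 101000011 (323)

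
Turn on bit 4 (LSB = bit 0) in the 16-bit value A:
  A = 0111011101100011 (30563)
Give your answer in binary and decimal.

Mask = 1 << 4 = 0000000000010000
Bit 4 of A is 0, so OR-ing with the mask flips it to 1.
  0111011101100011
| 0000000000010000
------------------
  0111011101110011

Answer: 0111011101110011 (30579)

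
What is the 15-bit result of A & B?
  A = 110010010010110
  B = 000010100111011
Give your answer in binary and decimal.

Apply & to each column (1 only where both bits are 1):
  110010010010110
& 000010100111011
-----------------
  000010000010010

Answer: 000010000010010 (1042)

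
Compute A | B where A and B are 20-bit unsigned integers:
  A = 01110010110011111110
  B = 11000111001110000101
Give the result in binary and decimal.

Apply | to each column (1 where either bit is 1):
  01110010110011111110
| 11000111001110000101
----------------------
  11110111111111111111

Answer: 11110111111111111111 (1015807)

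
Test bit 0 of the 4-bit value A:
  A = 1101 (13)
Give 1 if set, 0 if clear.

Bit 0 is the 1st from the right.
  1101
     ^
That bit is 1.

Answer: 1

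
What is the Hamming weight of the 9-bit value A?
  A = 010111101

010111101
1-bits at positions (from bit 0 = LSB): 0, 2, 3, 4, 5, 7
Count = 6

Answer: 6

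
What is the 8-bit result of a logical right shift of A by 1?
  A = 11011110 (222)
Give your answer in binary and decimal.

Logical shift right by 1: drop the bottom 1 bit(s), prepend 1 zero(s) on the left.
  11011110  ->  keep [1101111], discard [0], prepend 0
= 01101111

Answer: 01101111 (111)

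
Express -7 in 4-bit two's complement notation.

1. Binary of +7:  0111
2. Invert bits:     1000
3. Add 1:           1001

Answer: 1001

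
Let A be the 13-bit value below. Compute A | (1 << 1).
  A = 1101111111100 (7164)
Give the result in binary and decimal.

Mask = 1 << 1 = 0000000000010
Bit 1 of A is 0, so OR-ing with the mask flips it to 1.
  1101111111100
| 0000000000010
---------------
  1101111111110

Answer: 1101111111110 (7166)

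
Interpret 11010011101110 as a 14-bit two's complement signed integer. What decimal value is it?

MSB is 1, so the value is negative. Find the magnitude:
1. Invert bits:  00101100010001
2. Add 1:        00101100010010  = 2834
3. Apply sign:   -2834

Answer: -2834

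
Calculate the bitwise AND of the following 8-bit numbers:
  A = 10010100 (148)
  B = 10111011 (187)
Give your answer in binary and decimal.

Apply & to each column (1 only where both bits are 1):
  10010100
& 10111011
----------
  10010000

Answer: 10010000 (144)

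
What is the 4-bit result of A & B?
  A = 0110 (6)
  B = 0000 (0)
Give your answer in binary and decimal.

Apply & to each column (1 only where both bits are 1):
  0110
& 0000
------
  0000

Answer: 0000 (0)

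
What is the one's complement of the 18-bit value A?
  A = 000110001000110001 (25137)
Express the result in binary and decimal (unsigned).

Flip each bit (0->1, 1->0):
  000110001000110001
  111001110111001110

Answer: 111001110111001110 (237006)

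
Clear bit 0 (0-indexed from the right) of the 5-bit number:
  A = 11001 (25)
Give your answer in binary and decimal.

Mask = ~(1 << 0) = 11110
Bit 0 of A is 1, so AND-ing with the mask clears it to 0.
  11001
& 11110
-------
  11000

Answer: 11000 (24)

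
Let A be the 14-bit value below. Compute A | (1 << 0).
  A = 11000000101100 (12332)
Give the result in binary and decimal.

Mask = 1 << 0 = 00000000000001
Bit 0 of A is 0, so OR-ing with the mask flips it to 1.
  11000000101100
| 00000000000001
----------------
  11000000101101

Answer: 11000000101101 (12333)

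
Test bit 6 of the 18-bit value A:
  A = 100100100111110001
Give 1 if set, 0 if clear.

Bit 6 is the 7th from the right.
  100100100111110001
             ^
That bit is 1.

Answer: 1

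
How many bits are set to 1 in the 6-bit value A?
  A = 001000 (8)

001000
1-bits at positions (from bit 0 = LSB): 3
Count = 1

Answer: 1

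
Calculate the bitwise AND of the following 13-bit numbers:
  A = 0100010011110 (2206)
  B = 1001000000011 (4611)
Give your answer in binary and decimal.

Apply & to each column (1 only where both bits are 1):
  0100010011110
& 1001000000011
---------------
  0000000000010

Answer: 0000000000010 (2)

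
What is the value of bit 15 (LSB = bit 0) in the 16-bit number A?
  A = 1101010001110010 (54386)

Bit 15 is the 16th from the right.
  1101010001110010
  ^
That bit is 1.

Answer: 1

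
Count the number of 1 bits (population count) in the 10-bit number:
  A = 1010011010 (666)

1010011010
1-bits at positions (from bit 0 = LSB): 1, 3, 4, 7, 9
Count = 5

Answer: 5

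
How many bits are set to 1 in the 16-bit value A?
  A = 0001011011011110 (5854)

0001011011011110
1-bits at positions (from bit 0 = LSB): 1, 2, 3, 4, 6, 7, 9, 10, 12
Count = 9

Answer: 9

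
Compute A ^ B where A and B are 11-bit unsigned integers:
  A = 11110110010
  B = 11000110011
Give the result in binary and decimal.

Apply ^ to each column (1 where bits differ):
  11110110010
^ 11000110011
-------------
  00110000001

Answer: 00110000001 (385)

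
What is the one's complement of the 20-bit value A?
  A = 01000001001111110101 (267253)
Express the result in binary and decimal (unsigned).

Flip each bit (0->1, 1->0):
  01000001001111110101
  10111110110000001010

Answer: 10111110110000001010 (781322)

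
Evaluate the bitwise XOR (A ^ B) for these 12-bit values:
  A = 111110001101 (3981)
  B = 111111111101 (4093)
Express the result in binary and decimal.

Apply ^ to each column (1 where bits differ):
  111110001101
^ 111111111101
--------------
  000001110000

Answer: 000001110000 (112)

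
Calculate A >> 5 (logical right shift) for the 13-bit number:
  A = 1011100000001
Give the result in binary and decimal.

Logical shift right by 5: drop the bottom 5 bit(s), prepend 5 zero(s) on the left.
  1011100000001  ->  keep [10111000], discard [00001], prepend 00000
= 0000010111000

Answer: 0000010111000 (184)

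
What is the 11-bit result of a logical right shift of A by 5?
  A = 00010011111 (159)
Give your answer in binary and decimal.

Logical shift right by 5: drop the bottom 5 bit(s), prepend 5 zero(s) on the left.
  00010011111  ->  keep [000100], discard [11111], prepend 00000
= 00000000100

Answer: 00000000100 (4)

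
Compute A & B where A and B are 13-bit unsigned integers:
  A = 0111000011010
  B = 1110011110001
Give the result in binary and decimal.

Apply & to each column (1 only where both bits are 1):
  0111000011010
& 1110011110001
---------------
  0110000010000

Answer: 0110000010000 (3088)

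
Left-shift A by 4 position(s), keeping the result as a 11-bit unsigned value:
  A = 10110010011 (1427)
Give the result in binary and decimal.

Shift left by 4: drop the top 4 bit(s), append 4 zero(s) on the right.
  10110010011  ->  discard [1011], keep [0010011], append 0000
= 00100110000

Answer: 00100110000 (304)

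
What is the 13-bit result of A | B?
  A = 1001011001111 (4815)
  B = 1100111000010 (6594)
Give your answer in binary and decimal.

Apply | to each column (1 where either bit is 1):
  1001011001111
| 1100111000010
---------------
  1101111001111

Answer: 1101111001111 (7119)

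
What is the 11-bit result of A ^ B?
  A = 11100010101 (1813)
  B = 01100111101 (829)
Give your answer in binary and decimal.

Apply ^ to each column (1 where bits differ):
  11100010101
^ 01100111101
-------------
  10000101000

Answer: 10000101000 (1064)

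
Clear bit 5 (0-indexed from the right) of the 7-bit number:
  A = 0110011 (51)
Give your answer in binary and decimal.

Mask = ~(1 << 5) = 1011111
Bit 5 of A is 1, so AND-ing with the mask clears it to 0.
  0110011
& 1011111
---------
  0010011

Answer: 0010011 (19)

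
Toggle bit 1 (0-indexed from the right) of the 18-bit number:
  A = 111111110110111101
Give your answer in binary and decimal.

Mask = 1 << 1 = 000000000000000010
Bit 1 of A is 0; XOR with the mask flips it to 1.
  111111110110111101
^ 000000000000000010
--------------------
  111111110110111111

Answer: 111111110110111111 (261567)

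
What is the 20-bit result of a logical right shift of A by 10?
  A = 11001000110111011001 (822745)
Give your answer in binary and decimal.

Logical shift right by 10: drop the bottom 10 bit(s), prepend 10 zero(s) on the left.
  11001000110111011001  ->  keep [1100100011], discard [0111011001], prepend 0000000000
= 00000000001100100011

Answer: 00000000001100100011 (803)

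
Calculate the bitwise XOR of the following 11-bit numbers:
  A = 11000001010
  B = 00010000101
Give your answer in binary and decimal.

Apply ^ to each column (1 where bits differ):
  11000001010
^ 00010000101
-------------
  11010001111

Answer: 11010001111 (1679)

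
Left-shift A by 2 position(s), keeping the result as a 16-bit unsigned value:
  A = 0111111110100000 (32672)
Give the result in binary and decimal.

Shift left by 2: drop the top 2 bit(s), append 2 zero(s) on the right.
  0111111110100000  ->  discard [01], keep [11111110100000], append 00
= 1111111010000000

Answer: 1111111010000000 (65152)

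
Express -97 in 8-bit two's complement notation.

1. Binary of +97:  01100001
2. Invert bits:     10011110
3. Add 1:           10011111

Answer: 10011111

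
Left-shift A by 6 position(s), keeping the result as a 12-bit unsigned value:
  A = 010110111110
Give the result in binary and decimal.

Shift left by 6: drop the top 6 bit(s), append 6 zero(s) on the right.
  010110111110  ->  discard [010110], keep [111110], append 000000
= 111110000000

Answer: 111110000000 (3968)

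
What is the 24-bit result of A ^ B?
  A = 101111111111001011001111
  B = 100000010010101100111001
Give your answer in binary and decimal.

Apply ^ to each column (1 where bits differ):
  101111111111001011001111
^ 100000010010101100111001
--------------------------
  001111101101100111110110

Answer: 001111101101100111110110 (4119030)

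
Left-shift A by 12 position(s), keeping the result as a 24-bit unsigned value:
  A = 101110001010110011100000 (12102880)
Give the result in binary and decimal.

Shift left by 12: drop the top 12 bit(s), append 12 zero(s) on the right.
  101110001010110011100000  ->  discard [101110001010], keep [110011100000], append 000000000000
= 110011100000000000000000

Answer: 110011100000000000000000 (13500416)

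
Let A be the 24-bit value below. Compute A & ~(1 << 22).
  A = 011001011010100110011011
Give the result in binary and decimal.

Mask = ~(1 << 22) = 101111111111111111111111
Bit 22 of A is 1, so AND-ing with the mask clears it to 0.
  011001011010100110011011
& 101111111111111111111111
--------------------------
  001001011010100110011011

Answer: 001001011010100110011011 (2468251)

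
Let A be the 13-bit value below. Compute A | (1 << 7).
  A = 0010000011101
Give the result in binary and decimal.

Mask = 1 << 7 = 0000010000000
Bit 7 of A is 0, so OR-ing with the mask flips it to 1.
  0010000011101
| 0000010000000
---------------
  0010010011101

Answer: 0010010011101 (1181)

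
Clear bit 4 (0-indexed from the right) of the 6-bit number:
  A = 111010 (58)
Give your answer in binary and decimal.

Mask = ~(1 << 4) = 101111
Bit 4 of A is 1, so AND-ing with the mask clears it to 0.
  111010
& 101111
--------
  101010

Answer: 101010 (42)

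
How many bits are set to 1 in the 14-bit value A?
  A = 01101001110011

01101001110011
1-bits at positions (from bit 0 = LSB): 0, 1, 4, 5, 6, 9, 11, 12
Count = 8

Answer: 8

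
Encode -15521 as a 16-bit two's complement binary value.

1. Binary of +15521:  0011110010100001
2. Invert bits:     1100001101011110
3. Add 1:           1100001101011111

Answer: 1100001101011111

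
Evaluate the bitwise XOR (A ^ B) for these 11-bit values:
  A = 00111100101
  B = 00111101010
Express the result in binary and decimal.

Apply ^ to each column (1 where bits differ):
  00111100101
^ 00111101010
-------------
  00000001111

Answer: 00000001111 (15)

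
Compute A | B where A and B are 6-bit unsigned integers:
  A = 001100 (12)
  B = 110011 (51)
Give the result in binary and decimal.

Apply | to each column (1 where either bit is 1):
  001100
| 110011
--------
  111111

Answer: 111111 (63)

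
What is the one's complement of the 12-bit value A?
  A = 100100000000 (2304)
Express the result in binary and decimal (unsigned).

Flip each bit (0->1, 1->0):
  100100000000
  011011111111

Answer: 011011111111 (1791)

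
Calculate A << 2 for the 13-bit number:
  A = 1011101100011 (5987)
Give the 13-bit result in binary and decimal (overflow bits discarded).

Shift left by 2: drop the top 2 bit(s), append 2 zero(s) on the right.
  1011101100011  ->  discard [10], keep [11101100011], append 00
= 1110110001100

Answer: 1110110001100 (7564)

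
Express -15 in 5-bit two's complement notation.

1. Binary of +15:  01111
2. Invert bits:     10000
3. Add 1:           10001

Answer: 10001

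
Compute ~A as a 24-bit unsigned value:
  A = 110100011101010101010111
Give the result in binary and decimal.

Flip each bit (0->1, 1->0):
  110100011101010101010111
  001011100010101010101000

Answer: 001011100010101010101000 (3025576)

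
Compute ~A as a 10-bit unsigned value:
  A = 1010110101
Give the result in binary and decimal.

Flip each bit (0->1, 1->0):
  1010110101
  0101001010

Answer: 0101001010 (330)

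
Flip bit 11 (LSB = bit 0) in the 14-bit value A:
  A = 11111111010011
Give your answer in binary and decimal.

Mask = 1 << 11 = 00100000000000
Bit 11 of A is 1; XOR with the mask flips it to 0.
  11111111010011
^ 00100000000000
----------------
  11011111010011

Answer: 11011111010011 (14291)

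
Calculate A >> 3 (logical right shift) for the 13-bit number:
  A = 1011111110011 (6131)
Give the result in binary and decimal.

Logical shift right by 3: drop the bottom 3 bit(s), prepend 3 zero(s) on the left.
  1011111110011  ->  keep [1011111110], discard [011], prepend 000
= 0001011111110

Answer: 0001011111110 (766)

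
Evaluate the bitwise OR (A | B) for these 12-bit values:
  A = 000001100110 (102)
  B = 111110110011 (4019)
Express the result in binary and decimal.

Apply | to each column (1 where either bit is 1):
  000001100110
| 111110110011
--------------
  111111110111

Answer: 111111110111 (4087)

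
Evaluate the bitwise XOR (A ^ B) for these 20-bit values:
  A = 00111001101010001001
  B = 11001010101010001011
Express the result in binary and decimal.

Apply ^ to each column (1 where bits differ):
  00111001101010001001
^ 11001010101010001011
----------------------
  11110011000000000010

Answer: 11110011000000000010 (995330)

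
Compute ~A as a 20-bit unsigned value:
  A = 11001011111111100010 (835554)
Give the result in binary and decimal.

Flip each bit (0->1, 1->0):
  11001011111111100010
  00110100000000011101

Answer: 00110100000000011101 (213021)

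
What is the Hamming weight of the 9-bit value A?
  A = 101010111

101010111
1-bits at positions (from bit 0 = LSB): 0, 1, 2, 4, 6, 8
Count = 6

Answer: 6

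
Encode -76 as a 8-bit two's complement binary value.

1. Binary of +76:  01001100
2. Invert bits:     10110011
3. Add 1:           10110100

Answer: 10110100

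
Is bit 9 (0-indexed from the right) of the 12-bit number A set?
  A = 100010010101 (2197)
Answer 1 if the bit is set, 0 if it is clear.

Bit 9 is the 10th from the right.
  100010010101
    ^
That bit is 0.

Answer: 0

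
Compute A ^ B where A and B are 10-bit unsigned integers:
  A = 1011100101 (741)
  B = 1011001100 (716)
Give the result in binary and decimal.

Apply ^ to each column (1 where bits differ):
  1011100101
^ 1011001100
------------
  0000101001

Answer: 0000101001 (41)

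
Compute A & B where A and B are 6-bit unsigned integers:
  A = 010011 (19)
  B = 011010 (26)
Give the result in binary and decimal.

Apply & to each column (1 only where both bits are 1):
  010011
& 011010
--------
  010010

Answer: 010010 (18)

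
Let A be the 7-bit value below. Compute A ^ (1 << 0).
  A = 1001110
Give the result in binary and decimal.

Mask = 1 << 0 = 0000001
Bit 0 of A is 0; XOR with the mask flips it to 1.
  1001110
^ 0000001
---------
  1001111

Answer: 1001111 (79)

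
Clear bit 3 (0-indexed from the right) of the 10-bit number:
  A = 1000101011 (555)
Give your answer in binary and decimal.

Mask = ~(1 << 3) = 1111110111
Bit 3 of A is 1, so AND-ing with the mask clears it to 0.
  1000101011
& 1111110111
------------
  1000100011

Answer: 1000100011 (547)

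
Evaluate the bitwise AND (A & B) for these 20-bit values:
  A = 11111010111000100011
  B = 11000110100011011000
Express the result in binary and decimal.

Apply & to each column (1 only where both bits are 1):
  11111010111000100011
& 11000110100011011000
----------------------
  11000010100000000000

Answer: 11000010100000000000 (796672)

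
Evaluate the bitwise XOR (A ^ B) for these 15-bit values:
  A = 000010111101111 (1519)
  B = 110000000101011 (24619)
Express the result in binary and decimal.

Apply ^ to each column (1 where bits differ):
  000010111101111
^ 110000000101011
-----------------
  110010111000100

Answer: 110010111000100 (26052)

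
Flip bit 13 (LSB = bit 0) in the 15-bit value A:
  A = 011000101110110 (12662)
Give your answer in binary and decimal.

Mask = 1 << 13 = 010000000000000
Bit 13 of A is 1; XOR with the mask flips it to 0.
  011000101110110
^ 010000000000000
-----------------
  001000101110110

Answer: 001000101110110 (4470)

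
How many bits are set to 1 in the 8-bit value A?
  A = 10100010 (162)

10100010
1-bits at positions (from bit 0 = LSB): 1, 5, 7
Count = 3

Answer: 3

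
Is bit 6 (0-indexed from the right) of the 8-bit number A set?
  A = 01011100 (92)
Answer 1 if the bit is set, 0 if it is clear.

Bit 6 is the 7th from the right.
  01011100
   ^
That bit is 1.

Answer: 1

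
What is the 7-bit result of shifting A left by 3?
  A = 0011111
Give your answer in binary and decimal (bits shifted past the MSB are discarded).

Shift left by 3: drop the top 3 bit(s), append 3 zero(s) on the right.
  0011111  ->  discard [001], keep [1111], append 000
= 1111000

Answer: 1111000 (120)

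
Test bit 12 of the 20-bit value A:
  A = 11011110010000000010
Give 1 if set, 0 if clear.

Bit 12 is the 13th from the right.
  11011110010000000010
         ^
That bit is 0.

Answer: 0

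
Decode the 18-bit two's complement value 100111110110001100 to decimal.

MSB is 1, so the value is negative. Find the magnitude:
1. Invert bits:  011000001001110011
2. Add 1:        011000001001110100  = 98932
3. Apply sign:   -98932

Answer: -98932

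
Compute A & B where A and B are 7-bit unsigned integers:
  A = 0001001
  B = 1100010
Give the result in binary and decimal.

Apply & to each column (1 only where both bits are 1):
  0001001
& 1100010
---------
  0000000

Answer: 0000000 (0)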